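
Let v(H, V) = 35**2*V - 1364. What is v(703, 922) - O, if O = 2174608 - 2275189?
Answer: 1228667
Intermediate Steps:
v(H, V) = -1364 + 1225*V (v(H, V) = 1225*V - 1364 = -1364 + 1225*V)
O = -100581
v(703, 922) - O = (-1364 + 1225*922) - 1*(-100581) = (-1364 + 1129450) + 100581 = 1128086 + 100581 = 1228667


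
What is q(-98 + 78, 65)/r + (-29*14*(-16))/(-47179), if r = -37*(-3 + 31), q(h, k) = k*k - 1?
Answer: -51503488/12219361 ≈ -4.2149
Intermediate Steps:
q(h, k) = -1 + k² (q(h, k) = k² - 1 = -1 + k²)
r = -1036 (r = -37*28 = -1036)
q(-98 + 78, 65)/r + (-29*14*(-16))/(-47179) = (-1 + 65²)/(-1036) + (-29*14*(-16))/(-47179) = (-1 + 4225)*(-1/1036) - 406*(-16)*(-1/47179) = 4224*(-1/1036) + 6496*(-1/47179) = -1056/259 - 6496/47179 = -51503488/12219361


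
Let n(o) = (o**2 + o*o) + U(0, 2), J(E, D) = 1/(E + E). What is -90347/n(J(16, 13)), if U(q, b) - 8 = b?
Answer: -46257664/5121 ≈ -9032.9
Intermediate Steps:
U(q, b) = 8 + b
J(E, D) = 1/(2*E)
n(o) = 10 + 2*o**2 (n(o) = (o**2 + o*o) + (8 + 2) = (o**2 + o**2) + 10 = 2*o**2 + 10 = 10 + 2*o**2)
-90347/n(J(16, 13)) = -90347/(10 + 2*((1/2)/16)**2) = -90347/(10 + 2*((1/2)*(1/16))**2) = -90347/(10 + 2*(1/32)**2) = -90347/(10 + 2*(1/1024)) = -90347/(10 + 1/512) = -90347/5121/512 = -90347*512/5121 = -46257664/5121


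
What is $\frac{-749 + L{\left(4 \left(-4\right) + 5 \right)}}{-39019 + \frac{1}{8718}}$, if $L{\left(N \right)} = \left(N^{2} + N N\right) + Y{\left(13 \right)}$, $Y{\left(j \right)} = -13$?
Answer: $\frac{4533360}{340167641} \approx 0.013327$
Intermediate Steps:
$L{\left(N \right)} = -13 + 2 N^{2}$ ($L{\left(N \right)} = \left(N^{2} + N N\right) - 13 = \left(N^{2} + N^{2}\right) - 13 = 2 N^{2} - 13 = -13 + 2 N^{2}$)
$\frac{-749 + L{\left(4 \left(-4\right) + 5 \right)}}{-39019 + \frac{1}{8718}} = \frac{-749 - \left(13 - 2 \left(4 \left(-4\right) + 5\right)^{2}\right)}{-39019 + \frac{1}{8718}} = \frac{-749 - \left(13 - 2 \left(-16 + 5\right)^{2}\right)}{-39019 + \frac{1}{8718}} = \frac{-749 - \left(13 - 2 \left(-11\right)^{2}\right)}{- \frac{340167641}{8718}} = \left(-749 + \left(-13 + 2 \cdot 121\right)\right) \left(- \frac{8718}{340167641}\right) = \left(-749 + \left(-13 + 242\right)\right) \left(- \frac{8718}{340167641}\right) = \left(-749 + 229\right) \left(- \frac{8718}{340167641}\right) = \left(-520\right) \left(- \frac{8718}{340167641}\right) = \frac{4533360}{340167641}$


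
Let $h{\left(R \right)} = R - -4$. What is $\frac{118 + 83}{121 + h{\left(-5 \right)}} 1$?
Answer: $\frac{67}{40} \approx 1.675$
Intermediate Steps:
$h{\left(R \right)} = 4 + R$ ($h{\left(R \right)} = R + 4 = 4 + R$)
$\frac{118 + 83}{121 + h{\left(-5 \right)}} 1 = \frac{118 + 83}{121 + \left(4 - 5\right)} 1 = \frac{201}{121 - 1} \cdot 1 = \frac{201}{120} \cdot 1 = 201 \cdot \frac{1}{120} \cdot 1 = \frac{67}{40} \cdot 1 = \frac{67}{40}$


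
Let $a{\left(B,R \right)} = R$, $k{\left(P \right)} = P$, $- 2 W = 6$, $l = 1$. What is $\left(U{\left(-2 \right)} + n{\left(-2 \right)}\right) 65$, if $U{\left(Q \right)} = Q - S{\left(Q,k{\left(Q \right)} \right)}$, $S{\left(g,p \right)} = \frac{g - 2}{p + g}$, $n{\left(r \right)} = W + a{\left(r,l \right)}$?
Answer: $-325$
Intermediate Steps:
$W = -3$ ($W = \left(- \frac{1}{2}\right) 6 = -3$)
$n{\left(r \right)} = -2$ ($n{\left(r \right)} = -3 + 1 = -2$)
$S{\left(g,p \right)} = \frac{-2 + g}{g + p}$
$U{\left(Q \right)} = Q - \frac{-2 + Q}{2 Q}$ ($U{\left(Q \right)} = Q - \frac{-2 + Q}{Q + Q} = Q - \frac{-2 + Q}{2 Q}$)
$\left(U{\left(-2 \right)} + n{\left(-2 \right)}\right) 65 = \left(\left(- \frac{1}{2} - 2 + \frac{1}{-2}\right) - 2\right) 65 = \left(\left(- \frac{1}{2} - 2 - \frac{1}{2}\right) - 2\right) 65 = \left(-3 - 2\right) 65 = \left(-5\right) 65 = -325$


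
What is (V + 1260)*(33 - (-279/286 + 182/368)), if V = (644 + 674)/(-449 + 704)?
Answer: 142105324859/3354780 ≈ 42359.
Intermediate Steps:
V = 1318/255 ≈ 5.1686
(V + 1260)*(33 - (-279/286 + 182/368)) = (1318/255 + 1260)*(33 - (-279/286 + 182/368)) = 322618*(33 - (-279*1/286 + 182*(1/368)))/255 = 322618*(33 - (-279/286 + 91/184))/255 = 322618*(33 - 1*(-12655/26312))/255 = 322618*(33 + 12655/26312)/255 = (322618/255)*(880951/26312) = 142105324859/3354780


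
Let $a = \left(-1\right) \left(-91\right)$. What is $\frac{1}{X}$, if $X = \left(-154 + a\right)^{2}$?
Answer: $\frac{1}{3969} \approx 0.00025195$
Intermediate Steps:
$a = 91$
$X = 3969$ ($X = \left(-154 + 91\right)^{2} = \left(-63\right)^{2} = 3969$)
$\frac{1}{X} = \frac{1}{3969}$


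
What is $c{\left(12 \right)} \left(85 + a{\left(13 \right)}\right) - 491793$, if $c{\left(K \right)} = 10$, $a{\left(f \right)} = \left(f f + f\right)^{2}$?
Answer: $-159703$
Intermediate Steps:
$a{\left(f \right)} = \left(f + f^{2}\right)^{2}$ ($a{\left(f \right)} = \left(f^{2} + f\right)^{2} = \left(f + f^{2}\right)^{2}$)
$c{\left(12 \right)} \left(85 + a{\left(13 \right)}\right) - 491793 = 10 \left(85 + 13^{2} \left(1 + 13\right)^{2}\right) - 491793 = 10 \left(85 + 169 \cdot 14^{2}\right) - 491793 = 10 \left(85 + 169 \cdot 196\right) - 491793 = 10 \left(85 + 33124\right) - 491793 = 10 \cdot 33209 - 491793 = 332090 - 491793 = -159703$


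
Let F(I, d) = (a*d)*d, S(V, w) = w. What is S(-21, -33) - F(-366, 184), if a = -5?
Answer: 169247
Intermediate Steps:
F(I, d) = -5*d² (F(I, d) = (-5*d)*d = -5*d²)
S(-21, -33) - F(-366, 184) = -33 - (-5)*184² = -33 - (-5)*33856 = -33 - 1*(-169280) = -33 + 169280 = 169247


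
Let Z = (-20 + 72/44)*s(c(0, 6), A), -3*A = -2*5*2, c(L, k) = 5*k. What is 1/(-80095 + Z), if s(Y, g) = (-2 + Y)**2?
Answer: -11/1039413 ≈ -1.0583e-5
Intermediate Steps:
A = 20/3 (A = -(-2*5)*2/3 = -(-10)*2/3 = -1/3*(-20) = 20/3 ≈ 6.6667)
Z = -158368/11 (Z = (-20 + 72/44)*(-2 + 5*6)**2 = (-20 + 72*(1/44))*(-2 + 30)**2 = (-20 + 18/11)*28**2 = -202/11*784 = -158368/11 ≈ -14397.)
1/(-80095 + Z) = 1/(-80095 - 158368/11) = 1/(-1039413/11) = -11/1039413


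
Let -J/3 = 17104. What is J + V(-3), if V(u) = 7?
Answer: -51305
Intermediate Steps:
J = -51312 (J = -3*17104 = -51312)
J + V(-3) = -51312 + 7 = -51305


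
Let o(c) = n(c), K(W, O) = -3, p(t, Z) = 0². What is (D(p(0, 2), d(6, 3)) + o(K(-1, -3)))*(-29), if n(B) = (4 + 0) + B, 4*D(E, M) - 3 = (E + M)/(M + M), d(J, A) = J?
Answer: -435/8 ≈ -54.375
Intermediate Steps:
p(t, Z) = 0
D(E, M) = ¾ + (E + M)/(8*M) (D(E, M) = ¾ + ((E + M)/(M + M))/4 = ¾ + ((E + M)/((2*M)))/4 = ¾ + ((E + M)*(1/(2*M)))/4 = ¾ + ((E + M)/(2*M))/4 = ¾ + (E + M)/(8*M))
n(B) = 4 + B
o(c) = 4 + c
(D(p(0, 2), d(6, 3)) + o(K(-1, -3)))*(-29) = ((⅛)*(0 + 7*6)/6 + (4 - 3))*(-29) = ((⅛)*(⅙)*(0 + 42) + 1)*(-29) = ((⅛)*(⅙)*42 + 1)*(-29) = (7/8 + 1)*(-29) = (15/8)*(-29) = -435/8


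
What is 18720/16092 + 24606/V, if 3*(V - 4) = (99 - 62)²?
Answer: 33714766/617307 ≈ 54.616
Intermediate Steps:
V = 1381/3 (V = 4 + (99 - 62)²/3 = 4 + (⅓)*37² = 4 + (⅓)*1369 = 4 + 1369/3 = 1381/3 ≈ 460.33)
18720/16092 + 24606/V = 18720/16092 + 24606/(1381/3) = 18720*(1/16092) + 24606*(3/1381) = 520/447 + 73818/1381 = 33714766/617307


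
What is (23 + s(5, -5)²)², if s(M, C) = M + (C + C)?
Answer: 2304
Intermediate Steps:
s(M, C) = M + 2*C
(23 + s(5, -5)²)² = (23 + (5 + 2*(-5))²)² = (23 + (5 - 10)²)² = (23 + (-5)²)² = (23 + 25)² = 48² = 2304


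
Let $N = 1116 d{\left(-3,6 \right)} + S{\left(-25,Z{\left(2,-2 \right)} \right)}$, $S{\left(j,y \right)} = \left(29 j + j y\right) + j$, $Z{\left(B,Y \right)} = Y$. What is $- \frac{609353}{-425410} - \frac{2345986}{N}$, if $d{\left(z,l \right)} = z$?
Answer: $\frac{250118141301}{430514920} \approx 580.97$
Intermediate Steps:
$S{\left(j,y \right)} = 30 j + j y$
$N = -4048$ ($N = 1116 \left(-3\right) - 25 \left(30 - 2\right) = -3348 - 700 = -4048$)
$- \frac{609353}{-425410} - \frac{2345986}{N} = - \frac{609353}{-425410} - \frac{2345986}{-4048} = \left(-609353\right) \left(- \frac{1}{425410}\right) - - \frac{1172993}{2024} = \frac{609353}{425410} + \frac{1172993}{2024} = \frac{250118141301}{430514920}$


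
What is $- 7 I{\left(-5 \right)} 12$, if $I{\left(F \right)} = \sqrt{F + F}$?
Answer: $- 84 i \sqrt{10} \approx - 265.63 i$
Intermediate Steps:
$I{\left(F \right)} = \sqrt{2} \sqrt{F}$ ($I{\left(F \right)} = \sqrt{2 F} = \sqrt{2} \sqrt{F}$)
$- 7 I{\left(-5 \right)} 12 = - 7 \sqrt{2} \sqrt{-5} \cdot 12 = - 7 \sqrt{2} i \sqrt{5} \cdot 12 = - 7 i \sqrt{10} \cdot 12 = - 84 i \sqrt{10}$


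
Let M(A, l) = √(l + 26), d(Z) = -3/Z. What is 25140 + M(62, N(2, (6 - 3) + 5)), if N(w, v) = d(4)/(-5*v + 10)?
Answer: 25140 + √10410/20 ≈ 25145.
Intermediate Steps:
N(w, v) = -3/(4*(10 - 5*v)) (N(w, v) = (-3/4)/(-5*v + 10) = (-3*¼)/(10 - 5*v) = -3/(4*(10 - 5*v)))
M(A, l) = √(26 + l)
25140 + M(62, N(2, (6 - 3) + 5)) = 25140 + √(26 + 3/(20*(-2 + ((6 - 3) + 5)))) = 25140 + √(26 + 3/(20*(-2 + (3 + 5)))) = 25140 + √(26 + 3/(20*(-2 + 8))) = 25140 + √(26 + (3/20)/6) = 25140 + √(26 + (3/20)*(⅙)) = 25140 + √(26 + 1/40) = 25140 + √(1041/40) = 25140 + √10410/20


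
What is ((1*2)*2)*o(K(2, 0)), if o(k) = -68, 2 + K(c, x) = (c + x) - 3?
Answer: -272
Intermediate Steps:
K(c, x) = -5 + c + x (K(c, x) = -2 + ((c + x) - 3) = -2 + (-3 + c + x) = -5 + c + x)
((1*2)*2)*o(K(2, 0)) = ((1*2)*2)*(-68) = (2*2)*(-68) = 4*(-68) = -272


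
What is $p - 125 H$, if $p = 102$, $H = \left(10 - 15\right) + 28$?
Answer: $-2773$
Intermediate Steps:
$H = 23$ ($H = -5 + 28 = 23$)
$p - 125 H = 102 - 2875 = -2773$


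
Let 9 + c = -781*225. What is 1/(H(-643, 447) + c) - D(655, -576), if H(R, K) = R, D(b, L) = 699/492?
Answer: -41096005/28925828 ≈ -1.4207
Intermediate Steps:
D(b, L) = 233/164 (D(b, L) = 699*(1/492) = 233/164)
c = -175734 (c = -9 - 781*225 = -9 - 175725 = -175734)
1/(H(-643, 447) + c) - D(655, -576) = 1/(-643 - 175734) - 1*233/164 = 1/(-176377) - 233/164 = -1/176377 - 233/164 = -41096005/28925828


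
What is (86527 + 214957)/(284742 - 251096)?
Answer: 150742/16823 ≈ 8.9605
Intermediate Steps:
(86527 + 214957)/(284742 - 251096) = 301484/33646 = 301484*(1/33646) = 150742/16823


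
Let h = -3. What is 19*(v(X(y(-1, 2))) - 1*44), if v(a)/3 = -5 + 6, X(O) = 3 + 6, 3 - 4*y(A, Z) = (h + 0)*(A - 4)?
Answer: -779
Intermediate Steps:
y(A, Z) = -9/4 + 3*A/4 (y(A, Z) = 3/4 - (-3 + 0)*(A - 4)/4 = 3/4 - (-3)*(-4 + A)/4 = 3/4 - (12 - 3*A)/4 = 3/4 + (-3 + 3*A/4) = -9/4 + 3*A/4)
X(O) = 9
v(a) = 3 (v(a) = 3*(-5 + 6) = 3*1 = 3)
19*(v(X(y(-1, 2))) - 1*44) = 19*(3 - 1*44) = 19*(3 - 44) = 19*(-41) = -779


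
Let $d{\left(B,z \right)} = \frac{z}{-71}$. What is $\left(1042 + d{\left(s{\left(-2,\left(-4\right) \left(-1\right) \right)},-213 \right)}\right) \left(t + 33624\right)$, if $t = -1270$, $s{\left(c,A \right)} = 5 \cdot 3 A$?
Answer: $33809930$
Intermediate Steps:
$s{\left(c,A \right)} = 15 A$
$d{\left(B,z \right)} = - \frac{z}{71}$ ($d{\left(B,z \right)} = z \left(- \frac{1}{71}\right) = - \frac{z}{71}$)
$\left(1042 + d{\left(s{\left(-2,\left(-4\right) \left(-1\right) \right)},-213 \right)}\right) \left(t + 33624\right) = \left(1042 - -3\right) \left(-1270 + 33624\right) = \left(1042 + 3\right) 32354 = 1045 \cdot 32354 = 33809930$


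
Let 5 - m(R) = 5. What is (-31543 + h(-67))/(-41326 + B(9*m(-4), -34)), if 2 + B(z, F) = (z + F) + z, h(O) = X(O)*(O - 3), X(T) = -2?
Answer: 31403/41362 ≈ 0.75922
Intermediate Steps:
h(O) = 6 - 2*O (h(O) = -2*(O - 3) = -2*(-3 + O) = 6 - 2*O)
m(R) = 0 (m(R) = 5 - 1*5 = 5 - 5 = 0)
B(z, F) = -2 + F + 2*z (B(z, F) = -2 + ((z + F) + z) = -2 + ((F + z) + z) = -2 + (F + 2*z) = -2 + F + 2*z)
(-31543 + h(-67))/(-41326 + B(9*m(-4), -34)) = (-31543 + (6 - 2*(-67)))/(-41326 + (-2 - 34 + 2*(9*0))) = (-31543 + (6 + 134))/(-41326 + (-2 - 34 + 2*0)) = (-31543 + 140)/(-41326 + (-2 - 34 + 0)) = -31403/(-41326 - 36) = -31403/(-41362) = -31403*(-1/41362) = 31403/41362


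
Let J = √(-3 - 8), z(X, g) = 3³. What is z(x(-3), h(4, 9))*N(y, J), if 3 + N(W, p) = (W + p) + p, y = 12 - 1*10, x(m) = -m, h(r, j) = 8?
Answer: -27 + 54*I*√11 ≈ -27.0 + 179.1*I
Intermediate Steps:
z(X, g) = 27
J = I*√11 (J = √(-11) = I*√11 ≈ 3.3166*I)
y = 2 (y = 12 - 10 = 2)
N(W, p) = -3 + W + 2*p (N(W, p) = -3 + ((W + p) + p) = -3 + (W + 2*p) = -3 + W + 2*p)
z(x(-3), h(4, 9))*N(y, J) = 27*(-3 + 2 + 2*(I*√11)) = 27*(-3 + 2 + 2*I*√11) = 27*(-1 + 2*I*√11) = -27 + 54*I*√11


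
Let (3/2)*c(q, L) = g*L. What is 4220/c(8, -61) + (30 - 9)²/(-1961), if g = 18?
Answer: -2149558/358863 ≈ -5.9899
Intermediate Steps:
c(q, L) = 12*L (c(q, L) = 2*(18*L)/3 = 12*L)
4220/c(8, -61) + (30 - 9)²/(-1961) = 4220/((12*(-61))) + (30 - 9)²/(-1961) = 4220/(-732) + 21²*(-1/1961) = 4220*(-1/732) + 441*(-1/1961) = -1055/183 - 441/1961 = -2149558/358863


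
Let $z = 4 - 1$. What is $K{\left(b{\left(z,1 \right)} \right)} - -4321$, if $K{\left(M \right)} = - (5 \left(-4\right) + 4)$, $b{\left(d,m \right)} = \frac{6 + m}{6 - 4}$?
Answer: $4337$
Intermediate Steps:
$z = 3$
$b{\left(d,m \right)} = 3 + \frac{m}{2}$ ($b{\left(d,m \right)} = \frac{6 + m}{2} = \left(6 + m\right) \frac{1}{2} = 3 + \frac{m}{2}$)
$K{\left(M \right)} = 16$ ($K{\left(M \right)} = - (-20 + 4) = \left(-1\right) \left(-16\right) = 16$)
$K{\left(b{\left(z,1 \right)} \right)} - -4321 = 16 - -4321 = 16 + 4321 = 4337$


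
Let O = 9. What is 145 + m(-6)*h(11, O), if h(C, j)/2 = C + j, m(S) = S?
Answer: -95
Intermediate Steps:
h(C, j) = 2*C + 2*j (h(C, j) = 2*(C + j) = 2*C + 2*j)
145 + m(-6)*h(11, O) = 145 - 6*(2*11 + 2*9) = 145 - 6*(22 + 18) = 145 - 6*40 = 145 - 240 = -95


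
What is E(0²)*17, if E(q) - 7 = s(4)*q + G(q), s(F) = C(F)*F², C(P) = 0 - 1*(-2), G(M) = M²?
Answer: 119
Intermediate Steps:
C(P) = 2 (C(P) = 0 + 2 = 2)
s(F) = 2*F²
E(q) = 7 + q² + 32*q (E(q) = 7 + ((2*4²)*q + q²) = 7 + ((2*16)*q + q²) = 7 + (32*q + q²) = 7 + (q² + 32*q) = 7 + q² + 32*q)
E(0²)*17 = (7 + (0²)² + 32*0²)*17 = (7 + 0² + 32*0)*17 = (7 + 0 + 0)*17 = 7*17 = 119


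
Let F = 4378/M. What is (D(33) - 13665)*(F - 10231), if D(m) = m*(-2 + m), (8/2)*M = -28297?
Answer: 3660163912398/28297 ≈ 1.2935e+8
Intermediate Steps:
M = -28297/4 (M = (1/4)*(-28297) = -28297/4 ≈ -7074.3)
F = -17512/28297 (F = 4378/(-28297/4) = 4378*(-4/28297) = -17512/28297 ≈ -0.61886)
(D(33) - 13665)*(F - 10231) = (33*(-2 + 33) - 13665)*(-17512/28297 - 10231) = (33*31 - 13665)*(-289524119/28297) = (1023 - 13665)*(-289524119/28297) = -12642*(-289524119/28297) = 3660163912398/28297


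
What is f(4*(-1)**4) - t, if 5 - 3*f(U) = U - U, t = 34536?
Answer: -103603/3 ≈ -34534.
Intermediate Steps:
f(U) = 5/3 (f(U) = 5/3 - (U - U)/3 = 5/3 - 1/3*0 = 5/3 + 0 = 5/3)
f(4*(-1)**4) - t = 5/3 - 1*34536 = 5/3 - 34536 = -103603/3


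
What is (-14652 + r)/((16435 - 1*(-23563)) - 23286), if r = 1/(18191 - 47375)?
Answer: -427603969/487723008 ≈ -0.87674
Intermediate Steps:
r = -1/29184 (r = 1/(-29184) = -1/29184 ≈ -3.4265e-5)
(-14652 + r)/((16435 - 1*(-23563)) - 23286) = (-14652 - 1/29184)/((16435 - 1*(-23563)) - 23286) = -427603969/(29184*((16435 + 23563) - 23286)) = -427603969/(29184*(39998 - 23286)) = -427603969/29184/16712 = -427603969/29184*1/16712 = -427603969/487723008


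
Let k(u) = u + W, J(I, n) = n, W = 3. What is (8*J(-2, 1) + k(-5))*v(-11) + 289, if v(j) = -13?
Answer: 211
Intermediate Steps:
k(u) = 3 + u (k(u) = u + 3 = 3 + u)
(8*J(-2, 1) + k(-5))*v(-11) + 289 = (8*1 + (3 - 5))*(-13) + 289 = (8 - 2)*(-13) + 289 = 6*(-13) + 289 = -78 + 289 = 211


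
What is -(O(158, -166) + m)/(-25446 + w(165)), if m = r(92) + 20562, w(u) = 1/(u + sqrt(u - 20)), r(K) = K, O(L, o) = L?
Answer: 14341081242180/17534262248101 - 20812*sqrt(145)/17534262248101 ≈ 0.81789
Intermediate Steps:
w(u) = 1/(u + sqrt(-20 + u))
m = 20654 (m = 92 + 20562 = 20654)
-(O(158, -166) + m)/(-25446 + w(165)) = -(158 + 20654)/(-25446 + 1/(165 + sqrt(-20 + 165))) = -20812/(-25446 + 1/(165 + sqrt(145)))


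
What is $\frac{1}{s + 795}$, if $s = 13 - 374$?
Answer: $\frac{1}{434} \approx 0.0023041$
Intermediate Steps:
$s = -361$
$\frac{1}{s + 795} = \frac{1}{-361 + 795} = \frac{1}{434}$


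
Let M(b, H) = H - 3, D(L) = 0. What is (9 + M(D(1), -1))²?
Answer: 25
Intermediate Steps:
M(b, H) = -3 + H
(9 + M(D(1), -1))² = (9 + (-3 - 1))² = (9 - 4)² = 5² = 25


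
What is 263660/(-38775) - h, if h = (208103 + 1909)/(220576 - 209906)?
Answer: -3984170/150447 ≈ -26.482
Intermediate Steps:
h = 9546/485 (h = 210012/10670 = 210012*(1/10670) = 9546/485 ≈ 19.682)
263660/(-38775) - h = 263660/(-38775) - 1*9546/485 = 263660*(-1/38775) - 9546/485 = -52732/7755 - 9546/485 = -3984170/150447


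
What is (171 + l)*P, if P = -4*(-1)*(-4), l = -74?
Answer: -1552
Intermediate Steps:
P = -16 (P = 4*(-4) = -16)
(171 + l)*P = (171 - 74)*(-16) = 97*(-16) = -1552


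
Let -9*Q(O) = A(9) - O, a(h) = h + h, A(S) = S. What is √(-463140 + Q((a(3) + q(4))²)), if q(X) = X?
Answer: I*√4168169/3 ≈ 680.54*I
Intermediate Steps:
a(h) = 2*h
Q(O) = -1 + O/9 (Q(O) = -(9 - O)/9 = -1 + O/9)
√(-463140 + Q((a(3) + q(4))²)) = √(-463140 + (-1 + (2*3 + 4)²/9)) = √(-463140 + (-1 + (6 + 4)²/9)) = √(-463140 + (-1 + (⅑)*10²)) = √(-463140 + (-1 + (⅑)*100)) = √(-463140 + (-1 + 100/9)) = √(-463140 + 91/9) = √(-4168169/9) = I*√4168169/3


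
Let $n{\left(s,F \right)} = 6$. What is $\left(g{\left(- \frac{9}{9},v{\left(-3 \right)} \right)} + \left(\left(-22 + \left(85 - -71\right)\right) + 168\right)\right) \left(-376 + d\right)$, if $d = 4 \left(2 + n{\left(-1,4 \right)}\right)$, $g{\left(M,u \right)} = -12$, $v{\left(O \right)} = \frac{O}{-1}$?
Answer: $-99760$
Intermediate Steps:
$v{\left(O \right)} = - O$ ($v{\left(O \right)} = O \left(-1\right) = - O$)
$d = 32$ ($d = 4 \left(2 + 6\right) = 4 \cdot 8 = 32$)
$\left(g{\left(- \frac{9}{9},v{\left(-3 \right)} \right)} + \left(\left(-22 + \left(85 - -71\right)\right) + 168\right)\right) \left(-376 + d\right) = \left(-12 + \left(\left(-22 + \left(85 - -71\right)\right) + 168\right)\right) \left(-376 + 32\right) = \left(-12 + \left(\left(-22 + \left(85 + 71\right)\right) + 168\right)\right) \left(-344\right) = \left(-12 + \left(\left(-22 + 156\right) + 168\right)\right) \left(-344\right) = \left(-12 + \left(134 + 168\right)\right) \left(-344\right) = \left(-12 + 302\right) \left(-344\right) = 290 \left(-344\right) = -99760$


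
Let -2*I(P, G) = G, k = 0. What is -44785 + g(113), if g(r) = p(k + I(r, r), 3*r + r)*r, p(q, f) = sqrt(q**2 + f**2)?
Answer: -44785 + 12769*sqrt(65)/2 ≈ 6688.5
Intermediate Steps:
I(P, G) = -G/2
p(q, f) = sqrt(f**2 + q**2)
g(r) = r*sqrt(65)*sqrt(r**2)/2 (g(r) = sqrt((3*r + r)**2 + (0 - r/2)**2)*r = sqrt((4*r)**2 + (-r/2)**2)*r = sqrt(16*r**2 + r**2/4)*r = sqrt(65*r**2/4)*r = (sqrt(65)*sqrt(r**2)/2)*r = r*sqrt(65)*sqrt(r**2)/2)
-44785 + g(113) = -44785 + (1/2)*113*sqrt(65)*sqrt(113**2) = -44785 + (1/2)*113*sqrt(65)*sqrt(12769) = -44785 + (1/2)*113*sqrt(65)*113 = -44785 + 12769*sqrt(65)/2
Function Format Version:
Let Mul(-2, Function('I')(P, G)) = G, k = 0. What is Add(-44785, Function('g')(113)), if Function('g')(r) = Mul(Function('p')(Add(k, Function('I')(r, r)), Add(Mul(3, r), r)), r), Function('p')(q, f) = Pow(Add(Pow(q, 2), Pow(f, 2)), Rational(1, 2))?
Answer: Add(-44785, Mul(Rational(12769, 2), Pow(65, Rational(1, 2)))) ≈ 6688.5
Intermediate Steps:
Function('I')(P, G) = Mul(Rational(-1, 2), G)
Function('p')(q, f) = Pow(Add(Pow(f, 2), Pow(q, 2)), Rational(1, 2))
Function('g')(r) = Mul(Rational(1, 2), r, Pow(65, Rational(1, 2)), Pow(Pow(r, 2), Rational(1, 2))) (Function('g')(r) = Mul(Pow(Add(Pow(Add(Mul(3, r), r), 2), Pow(Add(0, Mul(Rational(-1, 2), r)), 2)), Rational(1, 2)), r) = Mul(Pow(Add(Pow(Mul(4, r), 2), Pow(Mul(Rational(-1, 2), r), 2)), Rational(1, 2)), r) = Mul(Pow(Add(Mul(16, Pow(r, 2)), Mul(Rational(1, 4), Pow(r, 2))), Rational(1, 2)), r) = Mul(Pow(Mul(Rational(65, 4), Pow(r, 2)), Rational(1, 2)), r) = Mul(Mul(Rational(1, 2), Pow(65, Rational(1, 2)), Pow(Pow(r, 2), Rational(1, 2))), r) = Mul(Rational(1, 2), r, Pow(65, Rational(1, 2)), Pow(Pow(r, 2), Rational(1, 2))))
Add(-44785, Function('g')(113)) = Add(-44785, Mul(Rational(1, 2), 113, Pow(65, Rational(1, 2)), Pow(Pow(113, 2), Rational(1, 2)))) = Add(-44785, Mul(Rational(1, 2), 113, Pow(65, Rational(1, 2)), Pow(12769, Rational(1, 2)))) = Add(-44785, Mul(Rational(1, 2), 113, Pow(65, Rational(1, 2)), 113)) = Add(-44785, Mul(Rational(12769, 2), Pow(65, Rational(1, 2))))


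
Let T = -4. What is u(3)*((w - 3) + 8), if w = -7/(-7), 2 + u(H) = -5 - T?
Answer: -18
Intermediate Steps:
u(H) = -3 (u(H) = -2 + (-5 - 1*(-4)) = -2 + (-5 + 4) = -2 - 1 = -3)
w = 1 (w = -7*(-⅐) = 1)
u(3)*((w - 3) + 8) = -3*((1 - 3) + 8) = -3*(-2 + 8) = -3*6 = -18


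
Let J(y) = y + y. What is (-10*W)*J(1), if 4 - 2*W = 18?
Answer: 140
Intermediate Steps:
W = -7 (W = 2 - 1/2*18 = 2 - 9 = -7)
J(y) = 2*y
(-10*W)*J(1) = (-10*(-7))*(2*1) = 70*2 = 140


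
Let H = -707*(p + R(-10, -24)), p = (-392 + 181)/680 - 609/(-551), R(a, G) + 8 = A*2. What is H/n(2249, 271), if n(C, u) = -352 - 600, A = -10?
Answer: -35500389/1757120 ≈ -20.204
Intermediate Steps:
R(a, G) = -28 (R(a, G) = -8 - 10*2 = -8 - 20 = -28)
n(C, u) = -952
p = 10271/12920 (p = -211*1/680 - 609*(-1/551) = -211/680 + 21/19 = 10271/12920 ≈ 0.79497)
H = 248502723/12920 (H = -707*(10271/12920 - 28) = -707*(-351489/12920) = 248502723/12920 ≈ 19234.)
H/n(2249, 271) = (248502723/12920)/(-952) = (248502723/12920)*(-1/952) = -35500389/1757120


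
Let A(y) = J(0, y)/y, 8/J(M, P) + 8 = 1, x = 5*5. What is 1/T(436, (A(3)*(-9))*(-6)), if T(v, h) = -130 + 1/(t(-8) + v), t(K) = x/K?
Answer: -3463/450182 ≈ -0.0076924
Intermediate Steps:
x = 25
J(M, P) = -8/7 (J(M, P) = 8/(-8 + 1) = 8/(-7) = 8*(-⅐) = -8/7)
t(K) = 25/K
A(y) = -8/(7*y)
T(v, h) = -130 + 1/(-25/8 + v) (T(v, h) = -130 + 1/(25/(-8) + v) = -130 + 1/(25*(-⅛) + v) = -130 + 1/(-25/8 + v))
1/T(436, (A(3)*(-9))*(-6)) = 1/(2*(1629 - 520*436)/(-25 + 8*436)) = 1/(2*(1629 - 226720)/(-25 + 3488)) = 1/(2*(-225091)/3463) = 1/(2*(1/3463)*(-225091)) = 1/(-450182/3463) = -3463/450182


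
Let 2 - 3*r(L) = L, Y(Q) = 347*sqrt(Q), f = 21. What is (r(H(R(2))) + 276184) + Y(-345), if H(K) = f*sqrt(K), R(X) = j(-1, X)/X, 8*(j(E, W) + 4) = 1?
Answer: 828554/3 + 347*I*sqrt(345) - 7*I*sqrt(31)/4 ≈ 2.7618e+5 + 6435.5*I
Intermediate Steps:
j(E, W) = -31/8 (j(E, W) = -4 + (1/8)*1 = -4 + 1/8 = -31/8)
R(X) = -31/(8*X)
H(K) = 21*sqrt(K)
r(L) = 2/3 - L/3
(r(H(R(2))) + 276184) + Y(-345) = ((2/3 - 7*sqrt(-31/8/2)) + 276184) + 347*sqrt(-345) = ((2/3 - 7*sqrt(-31/8*1/2)) + 276184) + 347*(I*sqrt(345)) = ((2/3 - 7*sqrt(-31/16)) + 276184) + 347*I*sqrt(345) = ((2/3 - 7*I*sqrt(31)/4) + 276184) + 347*I*sqrt(345) = (828554/3 - 7*I*sqrt(31)/4) + 347*I*sqrt(345) = 828554/3 + 347*I*sqrt(345) - 7*I*sqrt(31)/4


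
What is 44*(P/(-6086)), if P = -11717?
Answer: 257774/3043 ≈ 84.710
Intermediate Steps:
44*(P/(-6086)) = 44*(-11717/(-6086)) = 44*(-11717*(-1/6086)) = 44*(11717/6086) = 257774/3043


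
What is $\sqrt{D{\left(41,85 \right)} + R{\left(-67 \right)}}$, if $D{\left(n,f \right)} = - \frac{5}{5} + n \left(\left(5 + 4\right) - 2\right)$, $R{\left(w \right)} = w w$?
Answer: $5 \sqrt{191} \approx 69.101$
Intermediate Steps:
$R{\left(w \right)} = w^{2}$
$D{\left(n,f \right)} = -1 + 7 n$ ($D{\left(n,f \right)} = \left(-5\right) \frac{1}{5} + n \left(9 - 2\right) = -1 + n 7 = -1 + 7 n$)
$\sqrt{D{\left(41,85 \right)} + R{\left(-67 \right)}} = \sqrt{\left(-1 + 7 \cdot 41\right) + \left(-67\right)^{2}} = \sqrt{\left(-1 + 287\right) + 4489} = \sqrt{286 + 4489} = \sqrt{4775} = 5 \sqrt{191}$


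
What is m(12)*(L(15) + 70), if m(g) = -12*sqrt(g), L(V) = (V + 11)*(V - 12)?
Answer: -3552*sqrt(3) ≈ -6152.2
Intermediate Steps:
L(V) = (-12 + V)*(11 + V) (L(V) = (11 + V)*(-12 + V) = (-12 + V)*(11 + V))
m(12)*(L(15) + 70) = (-24*sqrt(3))*((-132 + 15**2 - 1*15) + 70) = (-24*sqrt(3))*((-132 + 225 - 15) + 70) = (-24*sqrt(3))*(78 + 70) = -24*sqrt(3)*148 = -3552*sqrt(3)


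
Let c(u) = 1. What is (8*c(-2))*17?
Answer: 136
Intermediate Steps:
(8*c(-2))*17 = (8*1)*17 = 8*17 = 136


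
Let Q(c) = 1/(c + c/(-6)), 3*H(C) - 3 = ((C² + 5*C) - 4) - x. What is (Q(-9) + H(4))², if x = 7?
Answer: 2116/25 ≈ 84.640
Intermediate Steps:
H(C) = -8/3 + C²/3 + 5*C/3 (H(C) = 1 + (((C² + 5*C) - 4) - 1*7)/3 = 1 + ((-4 + C² + 5*C) - 7)/3 = 1 + (-11 + C² + 5*C)/3 = 1 + (-11/3 + C²/3 + 5*C/3) = -8/3 + C²/3 + 5*C/3)
Q(c) = 6/(5*c) (Q(c) = 1/(c + c*(-⅙)) = 1/(c - c/6) = 1/(5*c/6) = 6/(5*c))
(Q(-9) + H(4))² = ((6/5)/(-9) + (-8/3 + (⅓)*4² + (5/3)*4))² = ((6/5)*(-⅑) + (-8/3 + (⅓)*16 + 20/3))² = (-2/15 + (-8/3 + 16/3 + 20/3))² = (-2/15 + 28/3)² = (46/5)² = 2116/25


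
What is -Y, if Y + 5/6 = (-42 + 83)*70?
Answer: -17215/6 ≈ -2869.2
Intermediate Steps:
Y = 17215/6 (Y = -⅚ + (-42 + 83)*70 = -⅚ + 41*70 = -⅚ + 2870 = 17215/6 ≈ 2869.2)
-Y = -1*17215/6 = -17215/6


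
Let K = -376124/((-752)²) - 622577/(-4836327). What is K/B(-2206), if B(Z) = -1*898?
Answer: 366747218185/613999028224896 ≈ 0.00059731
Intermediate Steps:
K = -366747218185/683740565952 (K = -376124/565504 - 622577*(-1/4836327) = -376124*1/565504 + 622577/4836327 = -94031/141376 + 622577/4836327 = -366747218185/683740565952 ≈ -0.53638)
B(Z) = -898
K/B(-2206) = -366747218185/683740565952/(-898) = -366747218185/683740565952*(-1/898) = 366747218185/613999028224896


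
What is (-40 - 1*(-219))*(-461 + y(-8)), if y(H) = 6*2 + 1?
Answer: -80192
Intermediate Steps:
y(H) = 13 (y(H) = 12 + 1 = 13)
(-40 - 1*(-219))*(-461 + y(-8)) = (-40 - 1*(-219))*(-461 + 13) = (-40 + 219)*(-448) = 179*(-448) = -80192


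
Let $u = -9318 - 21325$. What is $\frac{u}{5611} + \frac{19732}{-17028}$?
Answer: $- \frac{158126314}{23886027} \approx -6.62$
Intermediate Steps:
$u = -30643$ ($u = -9318 - 21325 = -30643$)
$\frac{u}{5611} + \frac{19732}{-17028} = - \frac{30643}{5611} + \frac{19732}{-17028} = \left(-30643\right) \frac{1}{5611} + 19732 \left(- \frac{1}{17028}\right) = - \frac{30643}{5611} - \frac{4933}{4257} = - \frac{158126314}{23886027}$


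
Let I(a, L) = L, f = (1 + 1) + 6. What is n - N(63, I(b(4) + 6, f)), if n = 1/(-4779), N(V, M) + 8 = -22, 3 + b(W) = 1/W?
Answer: 143369/4779 ≈ 30.000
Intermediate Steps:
f = 8 (f = 2 + 6 = 8)
b(W) = -3 + 1/W
N(V, M) = -30 (N(V, M) = -8 - 22 = -30)
n = -1/4779 ≈ -0.00020925
n - N(63, I(b(4) + 6, f)) = -1/4779 - 1*(-30) = -1/4779 + 30 = 143369/4779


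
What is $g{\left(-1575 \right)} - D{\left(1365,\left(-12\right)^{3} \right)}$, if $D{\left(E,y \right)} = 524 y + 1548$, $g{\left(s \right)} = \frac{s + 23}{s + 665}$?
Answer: $\frac{411286196}{455} \approx 9.0393 \cdot 10^{5}$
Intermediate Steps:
$g{\left(s \right)} = \frac{23 + s}{665 + s}$
$D{\left(E,y \right)} = 1548 + 524 y$
$g{\left(-1575 \right)} - D{\left(1365,\left(-12\right)^{3} \right)} = \frac{23 - 1575}{665 - 1575} - \left(1548 + 524 \left(-12\right)^{3}\right) = \frac{1}{-910} \left(-1552\right) - \left(1548 + 524 \left(-1728\right)\right) = \left(- \frac{1}{910}\right) \left(-1552\right) - \left(1548 - 905472\right) = \frac{776}{455} - -903924 = \frac{776}{455} + 903924 = \frac{411286196}{455}$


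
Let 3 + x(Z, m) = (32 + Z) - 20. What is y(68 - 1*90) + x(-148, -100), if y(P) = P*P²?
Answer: -10787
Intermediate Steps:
y(P) = P³
x(Z, m) = 9 + Z (x(Z, m) = -3 + ((32 + Z) - 20) = -3 + (12 + Z) = 9 + Z)
y(68 - 1*90) + x(-148, -100) = (68 - 1*90)³ + (9 - 148) = (68 - 90)³ - 139 = (-22)³ - 139 = -10648 - 139 = -10787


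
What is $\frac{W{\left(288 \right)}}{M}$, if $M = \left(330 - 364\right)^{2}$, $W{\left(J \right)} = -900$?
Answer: $- \frac{225}{289} \approx -0.77855$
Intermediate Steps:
$M = 1156$ ($M = \left(-34\right)^{2} = 1156$)
$\frac{W{\left(288 \right)}}{M} = - \frac{900}{1156} = \left(-900\right) \frac{1}{1156} = - \frac{225}{289}$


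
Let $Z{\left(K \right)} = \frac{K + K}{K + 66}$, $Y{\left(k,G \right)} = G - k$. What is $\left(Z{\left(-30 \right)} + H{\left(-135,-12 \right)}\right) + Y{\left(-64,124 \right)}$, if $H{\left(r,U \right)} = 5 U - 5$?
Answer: $\frac{364}{3} \approx 121.33$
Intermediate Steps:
$H{\left(r,U \right)} = -5 + 5 U$
$Z{\left(K \right)} = \frac{2 K}{66 + K}$
$\left(Z{\left(-30 \right)} + H{\left(-135,-12 \right)}\right) + Y{\left(-64,124 \right)} = \left(2 \left(-30\right) \frac{1}{66 - 30} + \left(-5 + 5 \left(-12\right)\right)\right) + \left(124 - -64\right) = \left(2 \left(-30\right) \frac{1}{36} - 65\right) + \left(124 + 64\right) = \left(2 \left(-30\right) \frac{1}{36} - 65\right) + 188 = \left(- \frac{5}{3} - 65\right) + 188 = - \frac{200}{3} + 188 = \frac{364}{3}$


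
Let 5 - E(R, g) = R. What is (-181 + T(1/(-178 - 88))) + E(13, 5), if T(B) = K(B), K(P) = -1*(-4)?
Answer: -185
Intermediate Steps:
E(R, g) = 5 - R
K(P) = 4
T(B) = 4
(-181 + T(1/(-178 - 88))) + E(13, 5) = (-181 + 4) + (5 - 1*13) = -177 + (5 - 13) = -177 - 8 = -185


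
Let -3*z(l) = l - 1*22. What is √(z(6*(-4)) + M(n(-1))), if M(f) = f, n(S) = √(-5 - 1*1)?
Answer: √(138 + 9*I*√6)/3 ≈ 3.9282 + 0.31178*I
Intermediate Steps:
n(S) = I*√6 (n(S) = √(-5 - 1) = √(-6) = I*√6)
z(l) = 22/3 - l/3 (z(l) = -(l - 1*22)/3 = -(l - 22)/3 = -(-22 + l)/3 = 22/3 - l/3)
√(z(6*(-4)) + M(n(-1))) = √((22/3 - 2*(-4)) + I*√6) = √((22/3 - ⅓*(-24)) + I*√6) = √((22/3 + 8) + I*√6) = √(46/3 + I*√6)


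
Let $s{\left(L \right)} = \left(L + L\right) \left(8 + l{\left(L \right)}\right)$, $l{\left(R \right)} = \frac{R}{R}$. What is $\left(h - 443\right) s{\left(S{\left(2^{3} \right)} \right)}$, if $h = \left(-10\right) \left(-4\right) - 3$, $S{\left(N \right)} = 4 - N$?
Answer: $29232$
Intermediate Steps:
$l{\left(R \right)} = 1$
$h = 37$ ($h = 40 - 3 = 37$)
$s{\left(L \right)} = 18 L$ ($s{\left(L \right)} = \left(L + L\right) \left(8 + 1\right) = 2 L 9 = 18 L$)
$\left(h - 443\right) s{\left(S{\left(2^{3} \right)} \right)} = \left(37 - 443\right) 18 \left(4 - 2^{3}\right) = - 406 \cdot 18 \left(4 - 8\right) = - 406 \cdot 18 \left(-4\right) = \left(-406\right) \left(-72\right) = 29232$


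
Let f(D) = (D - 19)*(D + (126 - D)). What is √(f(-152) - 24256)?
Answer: I*√45802 ≈ 214.01*I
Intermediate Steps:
f(D) = -2394 + 126*D (f(D) = (-19 + D)*126 = -2394 + 126*D)
√(f(-152) - 24256) = √((-2394 + 126*(-152)) - 24256) = √((-2394 - 19152) - 24256) = √(-21546 - 24256) = √(-45802) = I*√45802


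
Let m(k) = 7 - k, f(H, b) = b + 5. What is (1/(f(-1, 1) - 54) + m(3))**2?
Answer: 36481/2304 ≈ 15.834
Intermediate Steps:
f(H, b) = 5 + b
(1/(f(-1, 1) - 54) + m(3))**2 = (1/((5 + 1) - 54) + (7 - 1*3))**2 = (1/(6 - 54) + (7 - 3))**2 = (1/(-48) + 4)**2 = (-1/48 + 4)**2 = (191/48)**2 = 36481/2304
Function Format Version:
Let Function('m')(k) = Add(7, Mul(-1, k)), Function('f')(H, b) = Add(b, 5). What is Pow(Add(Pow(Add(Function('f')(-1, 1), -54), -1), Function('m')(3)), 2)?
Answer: Rational(36481, 2304) ≈ 15.834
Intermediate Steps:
Function('f')(H, b) = Add(5, b)
Pow(Add(Pow(Add(Function('f')(-1, 1), -54), -1), Function('m')(3)), 2) = Pow(Add(Pow(Add(Add(5, 1), -54), -1), Add(7, Mul(-1, 3))), 2) = Pow(Add(Pow(Add(6, -54), -1), Add(7, -3)), 2) = Pow(Add(Pow(-48, -1), 4), 2) = Pow(Add(Rational(-1, 48), 4), 2) = Pow(Rational(191, 48), 2) = Rational(36481, 2304)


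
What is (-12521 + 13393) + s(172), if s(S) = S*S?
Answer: 30456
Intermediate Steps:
s(S) = S²
(-12521 + 13393) + s(172) = (-12521 + 13393) + 172² = 872 + 29584 = 30456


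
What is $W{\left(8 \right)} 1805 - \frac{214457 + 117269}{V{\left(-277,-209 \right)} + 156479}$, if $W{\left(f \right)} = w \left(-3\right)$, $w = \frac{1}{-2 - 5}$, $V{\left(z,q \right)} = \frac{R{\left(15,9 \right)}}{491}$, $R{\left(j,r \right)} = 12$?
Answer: $\frac{414900811153}{537818407} \approx 771.45$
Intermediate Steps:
$V{\left(z,q \right)} = \frac{12}{491}$
$w = - \frac{1}{7}$ ($w = \frac{1}{-7} = - \frac{1}{7} \approx -0.14286$)
$W{\left(f \right)} = \frac{3}{7}$ ($W{\left(f \right)} = \left(- \frac{1}{7}\right) \left(-3\right) = \frac{3}{7}$)
$W{\left(8 \right)} 1805 - \frac{214457 + 117269}{V{\left(-277,-209 \right)} + 156479} = \frac{3}{7} \cdot 1805 - \frac{214457 + 117269}{\frac{12}{491} + 156479} = \frac{5415}{7} - \frac{331726}{\frac{76831201}{491}} = \frac{5415}{7} - 331726 \cdot \frac{491}{76831201} = \frac{5415}{7} - \frac{162877466}{76831201} = \frac{414900811153}{537818407}$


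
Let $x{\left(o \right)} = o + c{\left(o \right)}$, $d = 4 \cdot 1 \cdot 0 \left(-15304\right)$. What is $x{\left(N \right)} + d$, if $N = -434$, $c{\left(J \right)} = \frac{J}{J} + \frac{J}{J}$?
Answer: $-432$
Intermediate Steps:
$c{\left(J \right)} = 2$ ($c{\left(J \right)} = 1 + 1 = 2$)
$d = 0$ ($d = 4 \cdot 0 \left(-15304\right) = 0 \left(-15304\right) = 0$)
$x{\left(o \right)} = 2 + o$ ($x{\left(o \right)} = o + 2 = 2 + o$)
$x{\left(N \right)} + d = \left(2 - 434\right) + 0 = -432 + 0 = -432$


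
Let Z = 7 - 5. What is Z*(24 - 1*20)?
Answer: 8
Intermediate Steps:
Z = 2
Z*(24 - 1*20) = 2*(24 - 1*20) = 2*(24 - 20) = 2*4 = 8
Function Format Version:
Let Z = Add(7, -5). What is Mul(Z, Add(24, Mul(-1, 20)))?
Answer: 8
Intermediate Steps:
Z = 2
Mul(Z, Add(24, Mul(-1, 20))) = Mul(2, Add(24, Mul(-1, 20))) = Mul(2, Add(24, -20)) = Mul(2, 4) = 8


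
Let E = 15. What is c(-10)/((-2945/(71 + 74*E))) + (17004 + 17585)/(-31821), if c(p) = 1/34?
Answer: -3500977171/3186236730 ≈ -1.0988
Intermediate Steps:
c(p) = 1/34
c(-10)/((-2945/(71 + 74*E))) + (17004 + 17585)/(-31821) = 1/(34*((-2945/(71 + 74*15)))) + (17004 + 17585)/(-31821) = 1/(34*((-2945/(71 + 1110)))) + 34589*(-1/31821) = 1/(34*((-2945/1181))) - 34589/31821 = 1/(34*((-2945*1/1181))) - 34589/31821 = 1/(34*(-2945/1181)) - 34589/31821 = (1/34)*(-1181/2945) - 34589/31821 = -1181/100130 - 34589/31821 = -3500977171/3186236730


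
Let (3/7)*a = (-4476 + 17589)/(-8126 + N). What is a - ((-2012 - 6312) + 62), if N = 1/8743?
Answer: 586711378083/71045617 ≈ 8258.2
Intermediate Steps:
N = 1/8743 ≈ 0.00011438
a = -267509571/71045617 (a = 7*((-4476 + 17589)/(-8126 + 1/8743))/3 = 7*(13113/(-71045617/8743))/3 = 7*(13113*(-8743/71045617))/3 = (7/3)*(-114646959/71045617) = -267509571/71045617 ≈ -3.7653)
a - ((-2012 - 6312) + 62) = -267509571/71045617 - ((-2012 - 6312) + 62) = -267509571/71045617 - (-8324 + 62) = -267509571/71045617 - 1*(-8262) = -267509571/71045617 + 8262 = 586711378083/71045617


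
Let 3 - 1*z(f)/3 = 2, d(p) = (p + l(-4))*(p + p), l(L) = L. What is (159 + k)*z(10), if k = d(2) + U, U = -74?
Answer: 231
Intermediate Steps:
d(p) = 2*p*(-4 + p) (d(p) = (p - 4)*(p + p) = (-4 + p)*(2*p) = 2*p*(-4 + p))
z(f) = 3 (z(f) = 9 - 3*2 = 9 - 6 = 3)
k = -82 (k = 2*2*(-4 + 2) - 74 = 2*2*(-2) - 74 = -8 - 74 = -82)
(159 + k)*z(10) = (159 - 82)*3 = 77*3 = 231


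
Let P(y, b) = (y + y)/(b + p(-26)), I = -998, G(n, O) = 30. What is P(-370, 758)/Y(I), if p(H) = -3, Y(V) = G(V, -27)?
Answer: -74/2265 ≈ -0.032671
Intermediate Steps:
Y(V) = 30
P(y, b) = 2*y/(-3 + b) (P(y, b) = (y + y)/(b - 3) = (2*y)/(-3 + b) = 2*y/(-3 + b))
P(-370, 758)/Y(I) = (2*(-370)/(-3 + 758))/30 = (2*(-370)/755)*(1/30) = (2*(-370)*(1/755))*(1/30) = -148/151*1/30 = -74/2265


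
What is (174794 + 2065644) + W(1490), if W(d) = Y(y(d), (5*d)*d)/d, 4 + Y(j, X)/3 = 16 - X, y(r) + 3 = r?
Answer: 1652475578/745 ≈ 2.2181e+6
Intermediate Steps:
y(r) = -3 + r
Y(j, X) = 36 - 3*X (Y(j, X) = -12 + 3*(16 - X) = -12 + (48 - 3*X) = 36 - 3*X)
W(d) = (36 - 15*d**2)/d (W(d) = (36 - 3*5*d*d)/d = (36 - 15*d**2)/d)
(174794 + 2065644) + W(1490) = (174794 + 2065644) + (-15*1490 + 36/1490) = 2240438 + (-22350 + 36*(1/1490)) = 2240438 + (-22350 + 18/745) = 2240438 - 16650732/745 = 1652475578/745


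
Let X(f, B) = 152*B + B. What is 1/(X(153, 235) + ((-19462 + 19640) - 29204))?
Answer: 1/6929 ≈ 0.00014432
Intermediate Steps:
X(f, B) = 153*B
1/(X(153, 235) + ((-19462 + 19640) - 29204)) = 1/(153*235 + ((-19462 + 19640) - 29204)) = 1/(35955 + (178 - 29204)) = 1/(35955 - 29026) = 1/6929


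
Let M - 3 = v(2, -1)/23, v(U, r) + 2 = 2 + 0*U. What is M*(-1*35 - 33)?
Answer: -204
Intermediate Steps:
v(U, r) = 0 (v(U, r) = -2 + (2 + 0*U) = -2 + (2 + 0) = -2 + 2 = 0)
M = 3 (M = 3 + 0/23 = 3 + 0*(1/23) = 3 + 0 = 3)
M*(-1*35 - 33) = 3*(-1*35 - 33) = 3*(-35 - 33) = 3*(-68) = -204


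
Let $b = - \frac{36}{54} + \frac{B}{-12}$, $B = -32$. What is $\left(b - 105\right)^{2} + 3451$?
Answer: $14060$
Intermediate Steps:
$b = 2$ ($b = - \frac{36}{54} - \frac{32}{-12} = \left(-36\right) \frac{1}{54} - - \frac{8}{3} = - \frac{2}{3} + \frac{8}{3} = 2$)
$\left(b - 105\right)^{2} + 3451 = \left(2 - 105\right)^{2} + 3451 = \left(-103\right)^{2} + 3451 = 10609 + 3451 = 14060$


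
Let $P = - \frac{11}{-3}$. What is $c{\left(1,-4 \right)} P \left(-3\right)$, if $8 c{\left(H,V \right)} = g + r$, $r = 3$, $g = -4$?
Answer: $\frac{11}{8} \approx 1.375$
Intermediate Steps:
$c{\left(H,V \right)} = - \frac{1}{8}$ ($c{\left(H,V \right)} = \frac{-4 + 3}{8} = \frac{1}{8} \left(-1\right) = - \frac{1}{8}$)
$P = \frac{11}{3}$ ($P = \left(-11\right) \left(- \frac{1}{3}\right) = \frac{11}{3} \approx 3.6667$)
$c{\left(1,-4 \right)} P \left(-3\right) = \left(- \frac{1}{8}\right) \frac{11}{3} \left(-3\right) = \left(- \frac{11}{24}\right) \left(-3\right) = \frac{11}{8}$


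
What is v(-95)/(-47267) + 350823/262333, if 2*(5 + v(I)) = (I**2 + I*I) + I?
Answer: 28457135797/24799387822 ≈ 1.1475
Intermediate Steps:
v(I) = -5 + I**2 + I/2 (v(I) = -5 + ((I**2 + I*I) + I)/2 = -5 + ((I**2 + I**2) + I)/2 = -5 + (2*I**2 + I)/2 = -5 + (I + 2*I**2)/2 = -5 + (I**2 + I/2) = -5 + I**2 + I/2)
v(-95)/(-47267) + 350823/262333 = (-5 + (-95)**2 + (1/2)*(-95))/(-47267) + 350823/262333 = (-5 + 9025 - 95/2)*(-1/47267) + 350823*(1/262333) = (17945/2)*(-1/47267) + 350823/262333 = -17945/94534 + 350823/262333 = 28457135797/24799387822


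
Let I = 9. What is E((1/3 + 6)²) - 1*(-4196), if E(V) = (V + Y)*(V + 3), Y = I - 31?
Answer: 403120/81 ≈ 4976.8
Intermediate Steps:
Y = -22 (Y = 9 - 31 = -22)
E(V) = (-22 + V)*(3 + V) (E(V) = (V - 22)*(V + 3) = (-22 + V)*(3 + V))
E((1/3 + 6)²) - 1*(-4196) = (-66 + ((1/3 + 6)²)² - 19*(1/3 + 6)²) - 1*(-4196) = (-66 + ((⅓ + 6)²)² - 19*(⅓ + 6)²) + 4196 = (-66 + ((19/3)²)² - 19*(19/3)²) + 4196 = (-66 + (361/9)² - 19*361/9) + 4196 = (-66 + 130321/81 - 6859/9) + 4196 = 63244/81 + 4196 = 403120/81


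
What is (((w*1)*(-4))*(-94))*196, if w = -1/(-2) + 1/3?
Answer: 184240/3 ≈ 61413.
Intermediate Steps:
w = ⅚ (w = -1*(-½) + 1*(⅓) = ½ + ⅓ = ⅚ ≈ 0.83333)
(((w*1)*(-4))*(-94))*196 = ((((⅚)*1)*(-4))*(-94))*196 = (((⅚)*(-4))*(-94))*196 = -10/3*(-94)*196 = (940/3)*196 = 184240/3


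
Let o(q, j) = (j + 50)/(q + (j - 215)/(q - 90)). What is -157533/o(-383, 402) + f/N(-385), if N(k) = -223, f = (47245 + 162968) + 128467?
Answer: 286284135497/2167114 ≈ 1.3210e+5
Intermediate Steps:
o(q, j) = (50 + j)/(q + (-215 + j)/(-90 + q))
f = 338680 (f = 210213 + 128467 = 338680)
-157533/o(-383, 402) + f/N(-385) = -157533*(-215 + 402 + (-383)² - 90*(-383))/(-4500 - 90*402 + 50*(-383) + 402*(-383)) + 338680/(-223) = -157533*(-215 + 402 + 146689 + 34470)/(-4500 - 36180 - 19150 - 153966) + 338680*(-1/223) = -157533/(-213796/181346) - 338680/223 = -157533/((1/181346)*(-213796)) - 338680/223 = -157533/(-9718/8243) - 338680/223 = -157533*(-8243/9718) - 338680/223 = 1298544519/9718 - 338680/223 = 286284135497/2167114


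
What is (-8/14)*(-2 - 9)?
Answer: 44/7 ≈ 6.2857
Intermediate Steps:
(-8/14)*(-2 - 9) = -8*1/14*(-11) = -4/7*(-11) = 44/7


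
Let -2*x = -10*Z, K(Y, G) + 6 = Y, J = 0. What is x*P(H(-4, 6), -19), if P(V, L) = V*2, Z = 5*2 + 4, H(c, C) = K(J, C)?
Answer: -840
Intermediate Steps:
K(Y, G) = -6 + Y
H(c, C) = -6 (H(c, C) = -6 + 0 = -6)
Z = 14 (Z = 10 + 4 = 14)
P(V, L) = 2*V
x = 70 (x = -(-5)*14 = -½*(-140) = 70)
x*P(H(-4, 6), -19) = 70*(2*(-6)) = 70*(-12) = -840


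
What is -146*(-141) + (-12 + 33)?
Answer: 20607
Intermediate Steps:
-146*(-141) + (-12 + 33) = 20586 + 21 = 20607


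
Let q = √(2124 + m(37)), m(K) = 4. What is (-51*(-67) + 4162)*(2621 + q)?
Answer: 19864559 + 30316*√133 ≈ 2.0214e+7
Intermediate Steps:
q = 4*√133 (q = √(2124 + 4) = √2128 = 4*√133 ≈ 46.130)
(-51*(-67) + 4162)*(2621 + q) = (-51*(-67) + 4162)*(2621 + 4*√133) = (3417 + 4162)*(2621 + 4*√133) = 7579*(2621 + 4*√133) = 19864559 + 30316*√133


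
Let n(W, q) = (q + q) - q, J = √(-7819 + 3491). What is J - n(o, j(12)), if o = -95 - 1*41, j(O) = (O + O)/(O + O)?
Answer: -1 + 2*I*√1082 ≈ -1.0 + 65.788*I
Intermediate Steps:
j(O) = 1 (j(O) = (2*O)/((2*O)) = (2*O)*(1/(2*O)) = 1)
o = -136 (o = -95 - 41 = -136)
J = 2*I*√1082 (J = √(-4328) = 2*I*√1082 ≈ 65.788*I)
n(W, q) = q (n(W, q) = 2*q - q = q)
J - n(o, j(12)) = 2*I*√1082 - 1*1 = 2*I*√1082 - 1 = -1 + 2*I*√1082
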